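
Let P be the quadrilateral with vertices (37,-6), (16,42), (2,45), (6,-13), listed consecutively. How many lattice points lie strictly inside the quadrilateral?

1215

The shoelace formula gives twice the area as |(37·42 − 16·(-6)) + (16·45 − 2·42) + (2·(-13) − 6·45) + (6·(-6) − 37·(-13))| = 2435, so the area is 2435/2.
Summing gcd(|Δx|,|Δy|) over the edges gives the boundary count: gcd(21,48) + gcd(14,3) + gcd(4,58) + gcd(31,7) = 3+1+2+1 = 7.
By Pick's theorem A = I + B/2 − 1, so I = 2435/2 − 7/2 + 1 = 1215.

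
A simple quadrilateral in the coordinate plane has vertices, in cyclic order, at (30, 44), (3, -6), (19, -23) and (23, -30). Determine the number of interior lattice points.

The shoelace formula gives twice the area as |[30·(-6) − 3·44] + [3·(-23) − 19·(-6)] + [19·(-30) − 23·(-23)] + [23·44 − 30·(-30)]| = 1604, so the area is 802.
Along each edge there are gcd(|Δx|,|Δy|)+1 lattice points, so counting each shared vertex once the boundary has gcd(27,50) + gcd(16,17) + gcd(4,7) + gcd(7,74) = 1+1+1+1 = 4.
By Pick's theorem A = I + B/2 − 1, so I = 802 − 4/2 + 1 = 801.

801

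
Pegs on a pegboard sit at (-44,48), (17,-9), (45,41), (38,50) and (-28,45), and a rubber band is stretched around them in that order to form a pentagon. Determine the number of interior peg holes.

Using the shoelace formula, 2A = |[(-44)·(-9) − 17·48] + [17·41 − 45·(-9)] + [45·50 − 38·41] + [38·45 − (-28)·50] + [(-28)·48 − (-44)·45]| = 5120, so the area is 2560.
Along each edge there are gcd(|Δx|,|Δy|)+1 lattice points, so counting each shared vertex once the boundary has gcd(61,57) + gcd(28,50) + gcd(7,9) + gcd(66,5) + gcd(16,3) = 1+2+1+1+1 = 6.
By Pick's theorem A = I + B/2 − 1, so I = 2560 − 6/2 + 1 = 2558.

2558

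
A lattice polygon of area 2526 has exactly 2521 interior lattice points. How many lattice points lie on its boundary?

Pick's theorem gives A = I + B/2 − 1, so B = 2(A − I + 1) = 2(2526 − 2521 + 1) = 12.

12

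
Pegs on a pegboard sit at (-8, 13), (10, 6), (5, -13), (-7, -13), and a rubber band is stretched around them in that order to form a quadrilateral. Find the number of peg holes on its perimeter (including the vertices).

Summing gcd(|Δx|,|Δy|) over the edges gives the boundary count: gcd(18,7) + gcd(5,19) + gcd(12,0) + gcd(1,26) = 1+1+12+1 = 15.

15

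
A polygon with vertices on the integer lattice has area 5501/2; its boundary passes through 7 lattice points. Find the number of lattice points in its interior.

From Pick's theorem, I = A − B/2 + 1 = 5501/2 − 7/2 + 1 = 2748.

2748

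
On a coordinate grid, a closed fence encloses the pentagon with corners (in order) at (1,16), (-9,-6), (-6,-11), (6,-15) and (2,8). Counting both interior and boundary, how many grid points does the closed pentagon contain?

By the shoelace formula, twice the signed area is |[1·(-6) − (-9)·16] + [(-9)·(-11) − (-6)·(-6)] + [(-6)·(-15) − 6·(-11)] + [6·8 − 2·(-15)] + [2·16 − 1·8]| = 459, so the area is 229.5.
The number of boundary lattice points is Σ gcd(|Δx|,|Δy|) = gcd(10,22) + gcd(3,5) + gcd(12,4) + gcd(4,23) + gcd(1,8) = 2+1+4+1+1 = 9.
Pick's theorem gives I = A − B/2 + 1 = 229.5 − 9/2 + 1 = 226, so the closed region contains I + B = 226 + 9 = 235 lattice points.

235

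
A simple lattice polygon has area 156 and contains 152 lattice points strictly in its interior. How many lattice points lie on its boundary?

10

Pick's theorem gives A = I + B/2 − 1, so B = 2(A − I + 1) = 2(156 − 152 + 1) = 10.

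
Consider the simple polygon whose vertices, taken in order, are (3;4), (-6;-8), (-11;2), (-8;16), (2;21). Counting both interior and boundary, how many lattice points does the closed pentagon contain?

By the shoelace formula, twice the signed area is |(3·(-8) − (-6)·4) + ((-6)·2 − (-11)·(-8)) + ((-11)·16 − (-8)·2) + ((-8)·21 − 2·16) + (2·4 − 3·21)| = 515, so the area is 257.5.
Along each edge there are gcd(|Δx|,|Δy|)+1 lattice points, so counting each shared vertex once the boundary has gcd(9,12) + gcd(5,10) + gcd(3,14) + gcd(10,5) + gcd(1,17) = 3+5+1+5+1 = 15.
Pick's theorem gives I = A − B/2 + 1 = 257.5 − 15/2 + 1 = 251, so the closed region contains I + B = 251 + 15 = 266 lattice points.

266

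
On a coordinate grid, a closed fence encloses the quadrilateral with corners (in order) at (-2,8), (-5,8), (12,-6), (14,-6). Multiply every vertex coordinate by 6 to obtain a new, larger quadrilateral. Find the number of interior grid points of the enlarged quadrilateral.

1237

By the shoelace formula, twice the signed area is |((-2)·8 − (-5)·8) + ((-5)·(-6) − 12·8) + (12·(-6) − 14·(-6)) + (14·8 − (-2)·(-6))| = 70, so the area is 35.
The number of boundary lattice points is Σ gcd(|Δx|,|Δy|) = gcd(3,0) + gcd(17,14) + gcd(2,0) + gcd(16,14) = 3+1+2+2 = 8.
Scaling by 6 multiplies the area by 6² = 36 (so the new area is 1260) and multiplies the boundary lattice-point count by 6, giving 48.
By Pick's theorem, the interior count of the dilated polygon is 1260 − 48/2 + 1 = 1237.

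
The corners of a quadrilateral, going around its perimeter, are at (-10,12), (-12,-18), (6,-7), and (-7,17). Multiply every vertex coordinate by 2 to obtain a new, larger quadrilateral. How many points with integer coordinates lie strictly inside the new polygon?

1306

The shoelace formula gives twice the area as |[(-10)·(-18) − (-12)·12] + [(-12)·(-7) − 6·(-18)] + [6·17 − (-7)·(-7)] + [(-7)·12 − (-10)·17]| = 655, so the area is 327.5.
Along each edge there are gcd(|Δx|,|Δy|)+1 lattice points, so counting each shared vertex once the boundary has gcd(2,30) + gcd(18,11) + gcd(13,24) + gcd(3,5) = 2+1+1+1 = 5.
Scaling by 2 multiplies the area by 2² = 4 (so the new area is 1310) and multiplies the boundary lattice-point count by 2, giving 10.
By Pick's theorem, the interior count of the dilated polygon is 1310 − 10/2 + 1 = 1306.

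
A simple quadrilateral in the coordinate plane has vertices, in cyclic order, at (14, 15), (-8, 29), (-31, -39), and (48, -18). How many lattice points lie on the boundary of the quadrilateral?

Along each edge there are gcd(|Δx|,|Δy|)+1 lattice points, so counting each shared vertex once the boundary has gcd(22,14) + gcd(23,68) + gcd(79,21) + gcd(34,33) = 2+1+1+1 = 5.

5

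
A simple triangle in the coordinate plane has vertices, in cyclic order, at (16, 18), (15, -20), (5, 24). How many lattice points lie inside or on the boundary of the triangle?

215

Using the shoelace formula, 2A = |[16·(-20) − 15·18] + [15·24 − 5·(-20)] + [5·18 − 16·24]| = 424, so the area is 212.
Along each edge there are gcd(|Δx|,|Δy|)+1 lattice points, so counting each shared vertex once the boundary has gcd(1,38) + gcd(10,44) + gcd(11,6) = 1+2+1 = 4.
Pick's theorem gives I = A − B/2 + 1 = 212 − 4/2 + 1 = 211, so the closed region contains I + B = 211 + 4 = 215 lattice points.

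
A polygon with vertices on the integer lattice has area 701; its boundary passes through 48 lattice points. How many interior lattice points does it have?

678

Pick's theorem A = I + B/2 − 1 rearranges to I = A − B/2 + 1 = 701 − 48/2 + 1 = 678.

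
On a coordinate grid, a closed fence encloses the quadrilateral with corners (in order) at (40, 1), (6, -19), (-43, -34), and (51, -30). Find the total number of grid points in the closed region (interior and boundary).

Using the shoelace formula, 2A = |[40·(-19) − 6·1] + [6·(-34) − (-43)·(-19)] + [(-43)·(-30) − 51·(-34)] + [51·1 − 40·(-30)]| = 2488, so the area is 1244.
The number of boundary lattice points is Σ gcd(|Δx|,|Δy|) = gcd(34,20) + gcd(49,15) + gcd(94,4) + gcd(11,31) = 2+1+2+1 = 6.
Pick's theorem gives I = A − B/2 + 1 = 1244 − 6/2 + 1 = 1242, so the closed region contains I + B = 1242 + 6 = 1248 lattice points.

1248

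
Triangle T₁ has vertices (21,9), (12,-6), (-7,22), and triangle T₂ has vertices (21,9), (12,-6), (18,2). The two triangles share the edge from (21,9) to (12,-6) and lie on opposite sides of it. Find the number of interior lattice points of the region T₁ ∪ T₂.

276

The union is the simple quadrilateral with vertices (21,9), (-7,22), (12,-6), (18,2) in order.
By the shoelace formula, twice the signed area is |(21·22 − (-7)·9) + ((-7)·(-6) − 12·22) + (12·2 − 18·(-6)) + (18·9 − 21·2)| = 555, so the area is 277.5.
Summing gcd(|Δx|,|Δy|) over the edges gives the boundary count: gcd(28,13) + gcd(19,28) + gcd(6,8) + gcd(3,7) = 1+1+2+1 = 5.
By Pick's theorem I = A − B/2 + 1 = 277.5 − 5/2 + 1 = 276.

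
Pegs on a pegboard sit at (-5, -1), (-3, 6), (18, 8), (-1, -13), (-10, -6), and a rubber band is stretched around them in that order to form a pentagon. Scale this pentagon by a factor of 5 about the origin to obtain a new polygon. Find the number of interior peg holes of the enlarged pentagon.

Using the shoelace formula, 2A = |((-5)·6 − (-3)·(-1)) + ((-3)·8 − 18·6) + (18·(-13) − (-1)·8) + ((-1)·(-6) − (-10)·(-13)) + ((-10)·(-1) − (-5)·(-6))| = 535, so the area is 535/2.
Summing gcd(|Δx|,|Δy|) over the edges gives the boundary count: gcd(2,7) + gcd(21,2) + gcd(19,21) + gcd(9,7) + gcd(5,5) = 1+1+1+1+5 = 9.
Scaling by 5 multiplies the area by 5² = 25 (so the new area is 13375/2) and multiplies the boundary lattice-point count by 5, giving 45.
By Pick's theorem, the interior count of the dilated polygon is 13375/2 − 45/2 + 1 = 6666.

6666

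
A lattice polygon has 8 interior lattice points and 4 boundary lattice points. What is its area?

By Pick's theorem, A = I + B/2 − 1 = 8 + 4/2 − 1 = 9.

9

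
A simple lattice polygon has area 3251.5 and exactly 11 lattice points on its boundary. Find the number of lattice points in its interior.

From Pick's theorem, I = A − B/2 + 1 = 3251.5 − 11/2 + 1 = 3247.

3247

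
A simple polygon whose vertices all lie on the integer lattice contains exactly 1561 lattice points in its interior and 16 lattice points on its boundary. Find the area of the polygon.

Pick's theorem states A = I + B/2 − 1, so A = 1561 + 16/2 − 1 = 1568.

1568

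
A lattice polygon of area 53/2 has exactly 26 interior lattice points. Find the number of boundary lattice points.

3

Pick's theorem gives A = I + B/2 − 1, so B = 2(A − I + 1) = 2(53/2 − 26 + 1) = 3.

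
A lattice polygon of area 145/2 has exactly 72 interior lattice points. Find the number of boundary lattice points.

3

Pick's theorem gives A = I + B/2 − 1, so B = 2(A − I + 1) = 2(145/2 − 72 + 1) = 3.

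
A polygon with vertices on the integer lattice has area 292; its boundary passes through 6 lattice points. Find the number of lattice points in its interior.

290

Pick's theorem A = I + B/2 − 1 rearranges to I = A − B/2 + 1 = 292 − 6/2 + 1 = 290.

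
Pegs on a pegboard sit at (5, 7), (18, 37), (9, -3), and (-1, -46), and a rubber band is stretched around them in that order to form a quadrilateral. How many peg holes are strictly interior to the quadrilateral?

The shoelace formula gives twice the area as |(5·37 − 18·7) + (18·(-3) − 9·37) + (9·(-46) − (-1)·(-3)) + ((-1)·7 − 5·(-46))| = 522, so the area is 261.
Along each edge there are gcd(|Δx|,|Δy|)+1 lattice points, so counting each shared vertex once the boundary has gcd(13,30) + gcd(9,40) + gcd(10,43) + gcd(6,53) = 1+1+1+1 = 4.
By Pick's theorem A = I + B/2 − 1, so I = 261 − 4/2 + 1 = 260.

260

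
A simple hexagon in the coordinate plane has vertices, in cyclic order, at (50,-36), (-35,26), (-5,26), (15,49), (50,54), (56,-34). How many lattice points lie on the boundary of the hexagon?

Along each edge there are gcd(|Δx|,|Δy|)+1 lattice points, so counting each shared vertex once the boundary has gcd(85,62) + gcd(30,0) + gcd(20,23) + gcd(35,5) + gcd(6,88) + gcd(6,2) = 1+30+1+5+2+2 = 41.

41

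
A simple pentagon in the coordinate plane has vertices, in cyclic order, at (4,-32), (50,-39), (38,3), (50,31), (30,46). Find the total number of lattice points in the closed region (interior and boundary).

2187

The shoelace formula gives twice the area as |(4·(-39) − 50·(-32)) + (50·3 − 38·(-39)) + (38·31 − 50·3) + (50·46 − 30·31) + (30·(-32) − 4·46)| = 4330, so the area is 2165.
Along each edge there are gcd(|Δx|,|Δy|)+1 lattice points, so counting each shared vertex once the boundary has gcd(46,7) + gcd(12,42) + gcd(12,28) + gcd(20,15) + gcd(26,78) = 1+6+4+5+26 = 42.
Pick's theorem gives I = A − B/2 + 1 = 2165 − 42/2 + 1 = 2145, so the closed region contains I + B = 2145 + 42 = 2187 lattice points.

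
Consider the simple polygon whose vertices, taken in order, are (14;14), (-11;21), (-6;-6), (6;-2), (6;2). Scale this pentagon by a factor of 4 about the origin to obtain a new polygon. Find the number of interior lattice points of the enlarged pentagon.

6117

By the shoelace formula, twice the signed area is |[14·21 − (-11)·14] + [(-11)·(-6) − (-6)·21] + [(-6)·(-2) − 6·(-6)] + [6·2 − 6·(-2)] + [6·14 − 14·2]| = 768, so the area is 384.
Along each edge there are gcd(|Δx|,|Δy|)+1 lattice points, so counting each shared vertex once the boundary has gcd(25,7) + gcd(5,27) + gcd(12,4) + gcd(0,4) + gcd(8,12) = 1+1+4+4+4 = 14.
Scaling by 4 multiplies the area by 4² = 16 (so the new area is 6144) and multiplies the boundary lattice-point count by 4, giving 56.
By Pick's theorem, the interior count of the dilated polygon is 6144 − 56/2 + 1 = 6117.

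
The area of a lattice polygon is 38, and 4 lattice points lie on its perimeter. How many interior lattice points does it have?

37

From Pick's theorem, I = A − B/2 + 1 = 38 − 4/2 + 1 = 37.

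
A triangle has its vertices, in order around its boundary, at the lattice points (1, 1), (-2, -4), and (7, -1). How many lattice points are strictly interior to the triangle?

The shoelace formula gives twice the area as |(1·(-4) − (-2)·1) + ((-2)·(-1) − 7·(-4)) + (7·1 − 1·(-1))| = 36, so the area is 18.
The number of boundary lattice points is Σ gcd(|Δx|,|Δy|) = gcd(3,5) + gcd(9,3) + gcd(6,2) = 1+3+2 = 6.
Pick's theorem gives I = A − B/2 + 1 = 18 − 6/2 + 1 = 16.

16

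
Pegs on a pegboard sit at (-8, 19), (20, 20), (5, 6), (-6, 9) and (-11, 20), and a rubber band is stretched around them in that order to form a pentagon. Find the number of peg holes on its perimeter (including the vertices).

The number of boundary lattice points is Σ gcd(|Δx|,|Δy|) = gcd(28,1) + gcd(15,14) + gcd(11,3) + gcd(5,11) + gcd(3,1) = 1+1+1+1+1 = 5.

5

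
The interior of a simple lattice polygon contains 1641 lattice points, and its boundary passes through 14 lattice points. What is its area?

Pick's theorem states A = I + B/2 − 1, so A = 1641 + 14/2 − 1 = 1647.

1647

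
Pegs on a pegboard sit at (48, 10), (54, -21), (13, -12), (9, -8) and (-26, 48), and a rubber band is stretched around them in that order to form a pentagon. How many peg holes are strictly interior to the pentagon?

The shoelace formula gives twice the area as |[48·(-21) − 54·10] + [54·(-12) − 13·(-21)] + [13·(-8) − 9·(-12)] + [9·48 − (-26)·(-8)] + [(-26)·10 − 48·48]| = 4259, so the area is 4259/2.
Summing gcd(|Δx|,|Δy|) over the edges gives the boundary count: gcd(6,31) + gcd(41,9) + gcd(4,4) + gcd(35,56) + gcd(74,38) = 1+1+4+7+2 = 15.
Pick's theorem gives I = A − B/2 + 1 = 4259/2 − 15/2 + 1 = 2123.

2123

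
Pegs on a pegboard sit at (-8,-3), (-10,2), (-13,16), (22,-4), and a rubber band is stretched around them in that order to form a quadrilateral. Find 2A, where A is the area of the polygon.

578

By the shoelace formula, twice the signed area is |((-8)·2 − (-10)·(-3)) + ((-10)·16 − (-13)·2) + ((-13)·(-4) − 22·16) + (22·(-3) − (-8)·(-4))| = 578, so the area is 289.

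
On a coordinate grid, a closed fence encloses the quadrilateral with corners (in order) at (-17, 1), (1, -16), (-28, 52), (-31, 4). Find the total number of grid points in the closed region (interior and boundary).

710

By the shoelace formula, twice the signed area is |((-17)·(-16) − 1·1) + (1·52 − (-28)·(-16)) + ((-28)·4 − (-31)·52) + ((-31)·1 − (-17)·4)| = 1412, so the area is 706.
Summing gcd(|Δx|,|Δy|) over the edges gives the boundary count: gcd(18,17) + gcd(29,68) + gcd(3,48) + gcd(14,3) = 1+1+3+1 = 6.
Pick's theorem gives I = A − B/2 + 1 = 706 − 6/2 + 1 = 704, so the closed region contains I + B = 704 + 6 = 710 lattice points.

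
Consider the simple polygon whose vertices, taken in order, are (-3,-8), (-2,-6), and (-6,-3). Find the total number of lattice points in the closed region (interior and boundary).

Using the shoelace formula, 2A = |((-3)·(-6) − (-2)·(-8)) + ((-2)·(-3) − (-6)·(-6)) + ((-6)·(-8) − (-3)·(-3))| = 11, so the area is 5.5.
Along each edge there are gcd(|Δx|,|Δy|)+1 lattice points, so counting each shared vertex once the boundary has gcd(1,2) + gcd(4,3) + gcd(3,5) = 1+1+1 = 3.
Pick's theorem gives I = A − B/2 + 1 = 5.5 − 3/2 + 1 = 5, so the closed region contains I + B = 5 + 3 = 8 lattice points.

8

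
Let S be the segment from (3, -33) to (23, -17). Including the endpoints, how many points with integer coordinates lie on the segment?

5

The number of lattice points on a segment between lattice points is gcd(|Δx|,|Δy|) + 1 = gcd(20,16) + 1 = 4 + 1 = 5.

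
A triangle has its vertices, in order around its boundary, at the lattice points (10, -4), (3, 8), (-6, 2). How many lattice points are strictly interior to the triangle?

Using the shoelace formula, 2A = |(10·8 − 3·(-4)) + (3·2 − (-6)·8) + ((-6)·(-4) − 10·2)| = 150, so the area is 75.
The number of boundary lattice points is Σ gcd(|Δx|,|Δy|) = gcd(7,12) + gcd(9,6) + gcd(16,6) = 1+3+2 = 6.
By Pick's theorem A = I + B/2 − 1, so I = 75 − 6/2 + 1 = 73.

73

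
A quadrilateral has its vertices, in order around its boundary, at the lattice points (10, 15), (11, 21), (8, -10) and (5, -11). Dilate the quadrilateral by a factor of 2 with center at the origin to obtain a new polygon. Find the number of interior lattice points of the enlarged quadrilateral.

Using the shoelace formula, 2A = |[10·21 − 11·15] + [11·(-10) − 8·21] + [8·(-11) − 5·(-10)] + [5·15 − 10·(-11)]| = 86, so the area is 43.
Along each edge there are gcd(|Δx|,|Δy|)+1 lattice points, so counting each shared vertex once the boundary has gcd(1,6) + gcd(3,31) + gcd(3,1) + gcd(5,26) = 1+1+1+1 = 4.
Scaling by 2 multiplies the area by 2² = 4 (so the new area is 172) and multiplies the boundary lattice-point count by 2, giving 8.
By Pick's theorem, the interior count of the dilated polygon is 172 − 8/2 + 1 = 169.

169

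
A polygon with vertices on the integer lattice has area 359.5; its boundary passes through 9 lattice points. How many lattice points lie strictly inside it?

356

Pick's theorem A = I + B/2 − 1 rearranges to I = A − B/2 + 1 = 359.5 − 9/2 + 1 = 356.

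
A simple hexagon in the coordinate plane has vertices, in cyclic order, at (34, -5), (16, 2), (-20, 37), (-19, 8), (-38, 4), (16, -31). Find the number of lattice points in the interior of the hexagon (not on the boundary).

By the shoelace formula, twice the signed area is |[34·2 − 16·(-5)] + [16·37 − (-20)·2] + [(-20)·8 − (-19)·37] + [(-19)·4 − (-38)·8] + [(-38)·(-31) − 16·4] + [16·(-5) − 34·(-31)]| = 3639, so the area is 3639/2.
Summing gcd(|Δx|,|Δy|) over the edges gives the boundary count: gcd(18,7) + gcd(36,35) + gcd(1,29) + gcd(19,4) + gcd(54,35) + gcd(18,26) = 1+1+1+1+1+2 = 7.
Pick's theorem gives I = A − B/2 + 1 = 3639/2 − 7/2 + 1 = 1817.

1817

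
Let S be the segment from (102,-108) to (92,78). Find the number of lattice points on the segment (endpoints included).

3

The number of lattice points on a segment between lattice points is gcd(|Δx|,|Δy|) + 1 = gcd(10,186) + 1 = 2 + 1 = 3.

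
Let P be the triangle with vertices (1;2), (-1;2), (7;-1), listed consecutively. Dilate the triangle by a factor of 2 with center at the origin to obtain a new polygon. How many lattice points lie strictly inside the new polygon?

Using the shoelace formula, 2A = |[1·2 − (-1)·2] + [(-1)·(-1) − 7·2] + [7·2 − 1·(-1)]| = 6, so the area is 3.
Summing gcd(|Δx|,|Δy|) over the edges gives the boundary count: gcd(2,0) + gcd(8,3) + gcd(6,3) = 2+1+3 = 6.
Scaling by 2 multiplies the area by 2² = 4 (so the new area is 12) and multiplies the boundary lattice-point count by 2, giving 12.
By Pick's theorem, the interior count of the dilated polygon is 12 − 12/2 + 1 = 7.

7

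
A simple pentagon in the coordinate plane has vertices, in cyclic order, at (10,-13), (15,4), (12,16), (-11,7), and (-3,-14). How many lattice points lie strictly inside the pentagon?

Using the shoelace formula, 2A = |[10·4 − 15·(-13)] + [15·16 − 12·4] + [12·7 − (-11)·16] + [(-11)·(-14) − (-3)·7] + [(-3)·(-13) − 10·(-14)]| = 1041, so the area is 1041/2.
Along each edge there are gcd(|Δx|,|Δy|)+1 lattice points, so counting each shared vertex once the boundary has gcd(5,17) + gcd(3,12) + gcd(23,9) + gcd(8,21) + gcd(13,1) = 1+3+1+1+1 = 7.
Pick's theorem gives I = A − B/2 + 1 = 1041/2 − 7/2 + 1 = 518.

518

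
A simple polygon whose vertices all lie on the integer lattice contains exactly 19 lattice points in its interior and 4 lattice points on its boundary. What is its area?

Pick's theorem states A = I + B/2 − 1, so A = 19 + 4/2 − 1 = 20.

20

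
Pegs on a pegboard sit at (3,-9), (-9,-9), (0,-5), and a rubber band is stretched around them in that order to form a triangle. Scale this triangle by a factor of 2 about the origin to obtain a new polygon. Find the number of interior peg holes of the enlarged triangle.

By the shoelace formula, twice the signed area is |[3·(-9) − (-9)·(-9)] + [(-9)·(-5) − 0·(-9)] + [0·(-9) − 3·(-5)]| = 48, so the area is 24.
Summing gcd(|Δx|,|Δy|) over the edges gives the boundary count: gcd(12,0) + gcd(9,4) + gcd(3,4) = 12+1+1 = 14.
Scaling by 2 multiplies the area by 2² = 4 (so the new area is 96) and multiplies the boundary lattice-point count by 2, giving 28.
By Pick's theorem, the interior count of the dilated polygon is 96 − 28/2 + 1 = 83.

83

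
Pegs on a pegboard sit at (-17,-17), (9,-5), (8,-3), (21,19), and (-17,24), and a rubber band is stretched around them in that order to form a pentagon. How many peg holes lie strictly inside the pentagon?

973

By the shoelace formula, twice the signed area is |((-17)·(-5) − 9·(-17)) + (9·(-3) − 8·(-5)) + (8·19 − 21·(-3)) + (21·24 − (-17)·19) + ((-17)·(-17) − (-17)·24)| = 1990, so the area is 995.
Along each edge there are gcd(|Δx|,|Δy|)+1 lattice points, so counting each shared vertex once the boundary has gcd(26,12) + gcd(1,2) + gcd(13,22) + gcd(38,5) + gcd(0,41) = 2+1+1+1+41 = 46.
By Pick's theorem A = I + B/2 − 1, so I = 995 − 46/2 + 1 = 973.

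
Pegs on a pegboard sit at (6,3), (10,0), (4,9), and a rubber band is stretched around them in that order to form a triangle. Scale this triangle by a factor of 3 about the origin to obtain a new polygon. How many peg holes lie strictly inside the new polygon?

By the shoelace formula, twice the signed area is |(6·0 − 10·3) + (10·9 − 4·0) + (4·3 − 6·9)| = 18, so the area is 9.
Summing gcd(|Δx|,|Δy|) over the edges gives the boundary count: gcd(4,3) + gcd(6,9) + gcd(2,6) = 1+3+2 = 6.
Scaling by 3 multiplies the area by 3² = 9 (so the new area is 81) and multiplies the boundary lattice-point count by 3, giving 18.
By Pick's theorem, the interior count of the dilated polygon is 81 − 18/2 + 1 = 73.

73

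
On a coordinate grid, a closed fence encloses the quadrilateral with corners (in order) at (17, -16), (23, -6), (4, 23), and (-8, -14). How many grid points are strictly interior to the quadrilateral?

Using the shoelace formula, 2A = |[17·(-6) − 23·(-16)] + [23·23 − 4·(-6)] + [4·(-14) − (-8)·23] + [(-8)·(-16) − 17·(-14)]| = 1313, so the area is 1313/2.
Summing gcd(|Δx|,|Δy|) over the edges gives the boundary count: gcd(6,10) + gcd(19,29) + gcd(12,37) + gcd(25,2) = 2+1+1+1 = 5.
By Pick's theorem A = I + B/2 − 1, so I = 1313/2 − 5/2 + 1 = 655.

655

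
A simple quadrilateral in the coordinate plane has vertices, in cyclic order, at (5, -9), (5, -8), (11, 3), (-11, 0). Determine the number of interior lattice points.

By the shoelace formula, twice the signed area is |(5·(-8) − 5·(-9)) + (5·3 − 11·(-8)) + (11·0 − (-11)·3) + ((-11)·(-9) − 5·0)| = 240, so the area is 120.
Along each edge there are gcd(|Δx|,|Δy|)+1 lattice points, so counting each shared vertex once the boundary has gcd(0,1) + gcd(6,11) + gcd(22,3) + gcd(16,9) = 1+1+1+1 = 4.
Pick's theorem gives I = A − B/2 + 1 = 120 − 4/2 + 1 = 119.

119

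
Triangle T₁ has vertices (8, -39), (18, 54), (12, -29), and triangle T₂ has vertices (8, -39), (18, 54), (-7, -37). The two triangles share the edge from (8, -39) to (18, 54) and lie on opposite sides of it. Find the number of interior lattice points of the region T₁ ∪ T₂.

842

The union is the simple quadrilateral with vertices (8, -39), (12, -29), (18, 54), (-7, -37) in order.
By the shoelace formula, twice the signed area is |[8·(-29) − 12·(-39)] + [12·54 − 18·(-29)] + [18·(-37) − (-7)·54] + [(-7)·(-39) − 8·(-37)]| = 1687, so the area is 843.5.
Summing gcd(|Δx|,|Δy|) over the edges gives the boundary count: gcd(4,10) + gcd(6,83) + gcd(25,91) + gcd(15,2) = 2+1+1+1 = 5.
By Pick's theorem I = A − B/2 + 1 = 843.5 − 5/2 + 1 = 842.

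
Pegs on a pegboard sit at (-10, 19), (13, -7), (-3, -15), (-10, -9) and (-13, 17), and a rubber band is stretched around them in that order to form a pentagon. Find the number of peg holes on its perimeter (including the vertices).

The number of boundary lattice points is Σ gcd(|Δx|,|Δy|) = gcd(23,26) + gcd(16,8) + gcd(7,6) + gcd(3,26) + gcd(3,2) = 1+8+1+1+1 = 12.

12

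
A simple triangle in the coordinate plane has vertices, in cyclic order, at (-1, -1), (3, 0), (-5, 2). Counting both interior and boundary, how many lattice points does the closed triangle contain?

11

By the shoelace formula, twice the signed area is |[(-1)·0 − 3·(-1)] + [3·2 − (-5)·0] + [(-5)·(-1) − (-1)·2]| = 16, so the area is 8.
Along each edge there are gcd(|Δx|,|Δy|)+1 lattice points, so counting each shared vertex once the boundary has gcd(4,1) + gcd(8,2) + gcd(4,3) = 1+2+1 = 4.
Pick's theorem gives I = A − B/2 + 1 = 8 − 4/2 + 1 = 7, so the closed region contains I + B = 7 + 4 = 11 lattice points.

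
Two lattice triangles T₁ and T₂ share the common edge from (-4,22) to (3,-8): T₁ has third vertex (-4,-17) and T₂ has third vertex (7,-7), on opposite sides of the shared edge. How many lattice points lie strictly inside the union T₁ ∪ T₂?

180

The union is the simple quadrilateral with vertices (-4,22), (-4,-17), (3,-8), (7,-7) in order.
By the shoelace formula, twice the signed area is |((-4)·(-17) − (-4)·22) + ((-4)·(-8) − 3·(-17)) + (3·(-7) − 7·(-8)) + (7·22 − (-4)·(-7))| = 400, so the area is 200.
Along each edge there are gcd(|Δx|,|Δy|)+1 lattice points, so counting each shared vertex once the boundary has gcd(0,39) + gcd(7,9) + gcd(4,1) + gcd(11,29) = 39+1+1+1 = 42.
By Pick's theorem I = A − B/2 + 1 = 200 − 42/2 + 1 = 180.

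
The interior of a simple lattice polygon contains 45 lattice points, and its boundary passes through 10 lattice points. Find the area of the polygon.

49

By Pick's theorem, A = I + B/2 − 1 = 45 + 10/2 − 1 = 49.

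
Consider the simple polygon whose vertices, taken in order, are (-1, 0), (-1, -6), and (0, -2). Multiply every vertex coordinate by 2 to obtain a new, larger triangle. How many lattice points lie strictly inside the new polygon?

Using the shoelace formula, 2A = |[(-1)·(-6) − (-1)·0] + [(-1)·(-2) − 0·(-6)] + [0·0 − (-1)·(-2)]| = 6, so the area is 3.
Summing gcd(|Δx|,|Δy|) over the edges gives the boundary count: gcd(0,6) + gcd(1,4) + gcd(1,2) = 6+1+1 = 8.
Scaling by 2 multiplies the area by 2² = 4 (so the new area is 12) and multiplies the boundary lattice-point count by 2, giving 16.
By Pick's theorem, the interior count of the dilated polygon is 12 − 16/2 + 1 = 5.

5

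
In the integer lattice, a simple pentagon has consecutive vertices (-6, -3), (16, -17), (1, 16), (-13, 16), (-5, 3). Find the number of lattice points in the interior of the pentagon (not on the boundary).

By the shoelace formula, twice the signed area is |((-6)·(-17) − 16·(-3)) + (16·16 − 1·(-17)) + (1·16 − (-13)·16) + ((-13)·3 − (-5)·16) + ((-5)·(-3) − (-6)·3)| = 721, so the area is 360.5.
Summing gcd(|Δx|,|Δy|) over the edges gives the boundary count: gcd(22,14) + gcd(15,33) + gcd(14,0) + gcd(8,13) + gcd(1,6) = 2+3+14+1+1 = 21.
By Pick's theorem A = I + B/2 − 1, so I = 360.5 − 21/2 + 1 = 351.

351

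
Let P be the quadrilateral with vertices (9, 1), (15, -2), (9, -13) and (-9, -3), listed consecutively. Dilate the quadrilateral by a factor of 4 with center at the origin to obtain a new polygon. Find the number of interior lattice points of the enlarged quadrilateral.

The shoelace formula gives twice the area as |[9·(-2) − 15·1] + [15·(-13) − 9·(-2)] + [9·(-3) − (-9)·(-13)] + [(-9)·1 − 9·(-3)]| = 336, so the area is 168.
Summing gcd(|Δx|,|Δy|) over the edges gives the boundary count: gcd(6,3) + gcd(6,11) + gcd(18,10) + gcd(18,4) = 3+1+2+2 = 8.
Scaling by 4 multiplies the area by 4² = 16 (so the new area is 2688) and multiplies the boundary lattice-point count by 4, giving 32.
By Pick's theorem, the interior count of the dilated polygon is 2688 − 32/2 + 1 = 2673.

2673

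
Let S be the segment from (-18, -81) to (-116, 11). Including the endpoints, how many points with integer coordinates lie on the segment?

The number of lattice points on a segment between lattice points is gcd(|Δx|,|Δy|) + 1 = gcd(98,92) + 1 = 2 + 1 = 3.

3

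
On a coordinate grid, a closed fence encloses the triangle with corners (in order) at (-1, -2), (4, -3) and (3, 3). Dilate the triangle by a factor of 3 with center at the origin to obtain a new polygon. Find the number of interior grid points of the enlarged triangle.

The shoelace formula gives twice the area as |((-1)·(-3) − 4·(-2)) + (4·3 − 3·(-3)) + (3·(-2) − (-1)·3)| = 29, so the area is 29/2.
The number of boundary lattice points is Σ gcd(|Δx|,|Δy|) = gcd(5,1) + gcd(1,6) + gcd(4,5) = 1+1+1 = 3.
Scaling by 3 multiplies the area by 3² = 9 (so the new area is 261/2) and multiplies the boundary lattice-point count by 3, giving 9.
By Pick's theorem, the interior count of the dilated polygon is 261/2 − 9/2 + 1 = 127.

127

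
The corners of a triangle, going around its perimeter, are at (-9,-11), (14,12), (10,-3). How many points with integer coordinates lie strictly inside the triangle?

115

By the shoelace formula, twice the signed area is |((-9)·12 − 14·(-11)) + (14·(-3) − 10·12) + (10·(-11) − (-9)·(-3))| = 253, so the area is 126.5.
Along each edge there are gcd(|Δx|,|Δy|)+1 lattice points, so counting each shared vertex once the boundary has gcd(23,23) + gcd(4,15) + gcd(19,8) = 23+1+1 = 25.
By Pick's theorem A = I + B/2 − 1, so I = 126.5 − 25/2 + 1 = 115.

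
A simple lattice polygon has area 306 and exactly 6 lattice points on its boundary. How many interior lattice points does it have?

Pick's theorem A = I + B/2 − 1 rearranges to I = A − B/2 + 1 = 306 − 6/2 + 1 = 304.

304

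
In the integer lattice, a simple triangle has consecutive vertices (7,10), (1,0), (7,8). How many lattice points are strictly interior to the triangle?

By the shoelace formula, twice the signed area is |(7·0 − 1·10) + (1·8 − 7·0) + (7·10 − 7·8)| = 12, so the area is 6.
Summing gcd(|Δx|,|Δy|) over the edges gives the boundary count: gcd(6,10) + gcd(6,8) + gcd(0,2) = 2+2+2 = 6.
By Pick's theorem A = I + B/2 − 1, so I = 6 − 6/2 + 1 = 4.

4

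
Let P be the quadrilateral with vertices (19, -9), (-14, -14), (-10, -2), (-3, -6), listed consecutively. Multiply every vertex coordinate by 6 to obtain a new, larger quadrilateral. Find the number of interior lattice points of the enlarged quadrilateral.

5542

Using the shoelace formula, 2A = |(19·(-14) − (-14)·(-9)) + ((-14)·(-2) − (-10)·(-14)) + ((-10)·(-6) − (-3)·(-2)) + ((-3)·(-9) − 19·(-6))| = 309, so the area is 154.5.
The number of boundary lattice points is Σ gcd(|Δx|,|Δy|) = gcd(33,5) + gcd(4,12) + gcd(7,4) + gcd(22,3) = 1+4+1+1 = 7.
Scaling by 6 multiplies the area by 6² = 36 (so the new area is 5562) and multiplies the boundary lattice-point count by 6, giving 42.
By Pick's theorem, the interior count of the dilated polygon is 5562 − 42/2 + 1 = 5542.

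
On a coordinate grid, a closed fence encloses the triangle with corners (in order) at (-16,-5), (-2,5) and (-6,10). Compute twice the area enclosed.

Using the shoelace formula, 2A = |[(-16)·5 − (-2)·(-5)] + [(-2)·10 − (-6)·5] + [(-6)·(-5) − (-16)·10]| = 110, so the area is 55.

110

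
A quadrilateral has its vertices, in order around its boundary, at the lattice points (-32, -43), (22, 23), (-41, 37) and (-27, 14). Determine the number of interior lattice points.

The shoelace formula gives twice the area as |((-32)·23 − 22·(-43)) + (22·37 − (-41)·23) + ((-41)·14 − (-27)·37) + ((-27)·(-43) − (-32)·14)| = 4001, so the area is 2000.5.
Summing gcd(|Δx|,|Δy|) over the edges gives the boundary count: gcd(54,66) + gcd(63,14) + gcd(14,23) + gcd(5,57) = 6+7+1+1 = 15.
Pick's theorem gives I = A − B/2 + 1 = 2000.5 − 15/2 + 1 = 1994.

1994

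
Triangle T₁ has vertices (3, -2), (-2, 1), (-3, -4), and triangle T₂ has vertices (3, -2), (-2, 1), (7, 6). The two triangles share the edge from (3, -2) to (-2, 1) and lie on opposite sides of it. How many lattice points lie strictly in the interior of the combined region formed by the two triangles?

37

The union is the simple quadrilateral with vertices (3, -2), (-3, -4), (-2, 1), (7, 6) in order.
The shoelace formula gives twice the area as |(3·(-4) − (-3)·(-2)) + ((-3)·1 − (-2)·(-4)) + ((-2)·6 − 7·1) + (7·(-2) − 3·6)| = 80, so the area is 40.
The number of boundary lattice points is Σ gcd(|Δx|,|Δy|) = gcd(6,2) + gcd(1,5) + gcd(9,5) + gcd(4,8) = 2+1+1+4 = 8.
By Pick's theorem I = A − B/2 + 1 = 40 − 8/2 + 1 = 37.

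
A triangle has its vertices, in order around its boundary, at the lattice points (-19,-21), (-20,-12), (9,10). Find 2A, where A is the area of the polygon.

By the shoelace formula, twice the signed area is |((-19)·(-12) − (-20)·(-21)) + ((-20)·10 − 9·(-12)) + (9·(-21) − (-19)·10)| = 283, so the area is 283/2.

283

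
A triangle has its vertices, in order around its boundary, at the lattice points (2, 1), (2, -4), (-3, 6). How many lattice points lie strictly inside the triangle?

Using the shoelace formula, 2A = |[2·(-4) − 2·1] + [2·6 − (-3)·(-4)] + [(-3)·1 − 2·6]| = 25, so the area is 25/2.
Along each edge there are gcd(|Δx|,|Δy|)+1 lattice points, so counting each shared vertex once the boundary has gcd(0,5) + gcd(5,10) + gcd(5,5) = 5+5+5 = 15.
Pick's theorem gives I = A − B/2 + 1 = 25/2 − 15/2 + 1 = 6.

6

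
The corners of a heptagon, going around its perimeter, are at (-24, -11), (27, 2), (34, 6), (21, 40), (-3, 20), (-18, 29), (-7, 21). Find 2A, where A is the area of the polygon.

By the shoelace formula, twice the signed area is |((-24)·2 − 27·(-11)) + (27·6 − 34·2) + (34·40 − 21·6) + (21·20 − (-3)·40) + ((-3)·29 − (-18)·20) + ((-18)·21 − (-7)·29) + ((-7)·(-11) − (-24)·21)| = 2796, so the area is 1398.

2796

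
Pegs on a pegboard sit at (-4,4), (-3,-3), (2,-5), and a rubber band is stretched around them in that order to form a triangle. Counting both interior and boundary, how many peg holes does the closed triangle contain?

Using the shoelace formula, 2A = |[(-4)·(-3) − (-3)·4] + [(-3)·(-5) − 2·(-3)] + [2·4 − (-4)·(-5)]| = 33, so the area is 16.5.
Along each edge there are gcd(|Δx|,|Δy|)+1 lattice points, so counting each shared vertex once the boundary has gcd(1,7) + gcd(5,2) + gcd(6,9) = 1+1+3 = 5.
Pick's theorem gives I = A − B/2 + 1 = 16.5 − 5/2 + 1 = 15, so the closed region contains I + B = 15 + 5 = 20 lattice points.

20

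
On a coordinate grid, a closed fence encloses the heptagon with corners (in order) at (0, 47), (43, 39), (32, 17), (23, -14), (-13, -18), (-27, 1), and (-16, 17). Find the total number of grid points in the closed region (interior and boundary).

The shoelace formula gives twice the area as |(0·39 − 43·47) + (43·17 − 32·39) + (32·(-14) − 23·17) + (23·(-18) − (-13)·(-14)) + ((-13)·1 − (-27)·(-18)) + ((-27)·17 − (-16)·1) + ((-16)·47 − 0·17)| = 5667, so the area is 2833.5.
Summing gcd(|Δx|,|Δy|) over the edges gives the boundary count: gcd(43,8) + gcd(11,22) + gcd(9,31) + gcd(36,4) + gcd(14,19) + gcd(11,16) + gcd(16,30) = 1+11+1+4+1+1+2 = 21.
Pick's theorem gives I = A − B/2 + 1 = 2833.5 − 21/2 + 1 = 2824, so the closed region contains I + B = 2824 + 21 = 2845 lattice points.

2845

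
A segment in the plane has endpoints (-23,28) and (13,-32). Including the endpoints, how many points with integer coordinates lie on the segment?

The number of lattice points on a segment between lattice points is gcd(|Δx|,|Δy|) + 1 = gcd(36,60) + 1 = 12 + 1 = 13.

13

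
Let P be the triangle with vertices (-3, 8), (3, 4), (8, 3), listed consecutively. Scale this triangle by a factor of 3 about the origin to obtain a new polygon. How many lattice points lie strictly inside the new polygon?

By the shoelace formula, twice the signed area is |((-3)·4 − 3·8) + (3·3 − 8·4) + (8·8 − (-3)·3)| = 14, so the area is 7.
Along each edge there are gcd(|Δx|,|Δy|)+1 lattice points, so counting each shared vertex once the boundary has gcd(6,4) + gcd(5,1) + gcd(11,5) = 2+1+1 = 4.
Scaling by 3 multiplies the area by 3² = 9 (so the new area is 63) and multiplies the boundary lattice-point count by 3, giving 12.
By Pick's theorem, the interior count of the dilated polygon is 63 − 12/2 + 1 = 58.

58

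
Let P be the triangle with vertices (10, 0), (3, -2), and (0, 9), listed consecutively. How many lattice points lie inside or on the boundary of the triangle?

By the shoelace formula, twice the signed area is |[10·(-2) − 3·0] + [3·9 − 0·(-2)] + [0·0 − 10·9]| = 83, so the area is 83/2.
The number of boundary lattice points is Σ gcd(|Δx|,|Δy|) = gcd(7,2) + gcd(3,11) + gcd(10,9) = 1+1+1 = 3.
Pick's theorem gives I = A − B/2 + 1 = 83/2 − 3/2 + 1 = 41, so the closed region contains I + B = 41 + 3 = 44 lattice points.

44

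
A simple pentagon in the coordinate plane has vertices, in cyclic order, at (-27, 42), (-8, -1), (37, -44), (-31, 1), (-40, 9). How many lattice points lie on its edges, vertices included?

5

Summing gcd(|Δx|,|Δy|) over the edges gives the boundary count: gcd(19,43) + gcd(45,43) + gcd(68,45) + gcd(9,8) + gcd(13,33) = 1+1+1+1+1 = 5.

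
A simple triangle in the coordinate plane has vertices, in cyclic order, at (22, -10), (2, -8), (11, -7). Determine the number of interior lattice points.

By the shoelace formula, twice the signed area is |(22·(-8) − 2·(-10)) + (2·(-7) − 11·(-8)) + (11·(-10) − 22·(-7))| = 38, so the area is 19.
The number of boundary lattice points is Σ gcd(|Δx|,|Δy|) = gcd(20,2) + gcd(9,1) + gcd(11,3) = 2+1+1 = 4.
Pick's theorem gives I = A − B/2 + 1 = 19 − 4/2 + 1 = 18.

18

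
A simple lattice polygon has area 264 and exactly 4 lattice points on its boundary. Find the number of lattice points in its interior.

263

Pick's theorem A = I + B/2 − 1 rearranges to I = A − B/2 + 1 = 264 − 4/2 + 1 = 263.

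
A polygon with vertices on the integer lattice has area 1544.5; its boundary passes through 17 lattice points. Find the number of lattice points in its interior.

1537

Pick's theorem A = I + B/2 − 1 rearranges to I = A − B/2 + 1 = 1544.5 − 17/2 + 1 = 1537.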